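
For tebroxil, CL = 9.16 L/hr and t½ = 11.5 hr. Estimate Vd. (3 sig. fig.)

k = ln 2 / t½ = ln 2 / 11.5 = 0.06027 hr⁻¹
V = CL / k = 9.16 / 0.06027 ≈ 152 L

152 L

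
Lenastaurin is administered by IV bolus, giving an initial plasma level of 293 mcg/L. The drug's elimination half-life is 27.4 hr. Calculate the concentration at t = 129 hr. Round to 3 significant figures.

k = ln 2 / 27.4 = 0.02530 hr⁻¹
C(t) = C₀ e^(−kt) = 293 × e^(−0.02530 × 129) = 293 × e^(−3.263) = 293 × 0.03826 ≈ 11.2 mcg/L

11.2 mcg/L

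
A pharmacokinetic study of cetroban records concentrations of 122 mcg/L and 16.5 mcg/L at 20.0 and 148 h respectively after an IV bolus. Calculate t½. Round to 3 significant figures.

44.3 hours

k = ln(C₁/C₂) / (t₂ − t₁) = ln(122/16.5) / (148 − 20.0)
  = 2.001 / 128.0 = 0.01563 h⁻¹
t½ = ln 2 / k = ln 2 / 0.01563 ≈ 44.3 hours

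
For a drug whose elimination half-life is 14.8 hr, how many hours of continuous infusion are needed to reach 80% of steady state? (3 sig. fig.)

k = ln 2 / 14.8 = 0.04683 hr⁻¹
f = 1 − e^(−kt)  ⇒  t = −ln(1 − f) / k
t = −ln(1 − 0.8) / 0.04683 = 1.609 / 0.04683 ≈ 34.4 hours

34.4 hours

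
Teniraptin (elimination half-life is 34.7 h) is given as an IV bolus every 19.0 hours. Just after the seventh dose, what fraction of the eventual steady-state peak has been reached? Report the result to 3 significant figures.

k = ln 2 / 34.7 = 0.01998 h⁻¹
f_n = 1 − e^(−nkτ) = 1 − e^(−7 × 0.01998 × 19.0) = 1 − e^(−2.657) = 1 − 0.07018 ≈ 0.930

0.930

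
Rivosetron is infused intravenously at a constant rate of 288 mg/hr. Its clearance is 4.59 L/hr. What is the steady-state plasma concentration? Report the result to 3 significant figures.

Css = infusion rate / CL = 288 / 4.59 ≈ 62.7 mg/L

62.7 mg/L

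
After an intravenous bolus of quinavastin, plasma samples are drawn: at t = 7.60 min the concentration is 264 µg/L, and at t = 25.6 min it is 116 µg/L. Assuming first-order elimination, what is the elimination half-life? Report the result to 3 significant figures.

k = ln(C₁/C₂) / (t₂ − t₁) = ln(264/116) / (25.6 − 7.60)
  = 0.8224 / 18.00 = 0.04569 min⁻¹
t½ = ln 2 / k = ln 2 / 0.04569 ≈ 15.2 minutes

15.2 minutes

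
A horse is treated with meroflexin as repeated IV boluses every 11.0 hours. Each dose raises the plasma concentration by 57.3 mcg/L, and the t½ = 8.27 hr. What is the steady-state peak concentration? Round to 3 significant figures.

95.1 mcg/L

k = ln 2 / 8.27 = 0.08381 hr⁻¹
Fraction remaining after one interval: e^(−kτ) = e^(−0.08381 × 11.0) = 0.3977
R = 1 / (1 − 0.3977) = 1.660
Css,max = 57.3 × 1.660 ≈ 95.1 mcg/L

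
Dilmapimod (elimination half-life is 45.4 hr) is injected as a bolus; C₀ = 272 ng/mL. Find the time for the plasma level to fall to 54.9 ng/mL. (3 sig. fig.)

105 hours

k = ln 2 / 45.4 = 0.01527 hr⁻¹
C(t) = C₀ e^(−kt)  ⇒  t = ln(C₀/C) / k
t = ln(272/54.9) / 0.01527 = 1.600 / 0.01527 ≈ 105 hours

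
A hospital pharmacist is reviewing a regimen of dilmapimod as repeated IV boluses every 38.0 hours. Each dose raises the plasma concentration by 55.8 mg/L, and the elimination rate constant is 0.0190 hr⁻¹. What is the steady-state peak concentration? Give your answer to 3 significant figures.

Fraction remaining after one interval: e^(−kτ) = e^(−0.01900 × 38.0) = 0.4858
R = 1 / (1 − 0.4858) = 1.945
Css,max = 55.8 × 1.945 ≈ 109 mg/L

109 mg/L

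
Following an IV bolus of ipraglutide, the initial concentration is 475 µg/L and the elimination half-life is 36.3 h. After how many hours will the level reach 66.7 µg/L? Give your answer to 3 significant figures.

k = ln 2 / 36.3 = 0.01909 h⁻¹
C(t) = C₀ e^(−kt)  ⇒  t = ln(C₀/C) / k
t = ln(475/66.7) / 0.01909 = 1.963 / 0.01909 ≈ 103 hours

103 hours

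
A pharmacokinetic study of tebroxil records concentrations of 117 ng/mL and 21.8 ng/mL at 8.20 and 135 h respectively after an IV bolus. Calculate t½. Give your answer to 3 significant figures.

k = ln(C₁/C₂) / (t₂ − t₁) = ln(117/21.8) / (135 − 8.20)
  = 1.680 / 126.8 = 0.01325 h⁻¹
t½ = ln 2 / k = ln 2 / 0.01325 ≈ 52.3 hours

52.3 hours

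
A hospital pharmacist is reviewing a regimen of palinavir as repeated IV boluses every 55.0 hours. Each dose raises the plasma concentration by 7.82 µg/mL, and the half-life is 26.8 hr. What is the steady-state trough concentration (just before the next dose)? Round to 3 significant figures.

2.48 µg/mL

k = ln 2 / 26.8 = 0.02586 hr⁻¹
Fraction remaining after one interval: e^(−kτ) = e^(−0.02586 × 55.0) = 0.2411
R = 1 / (1 − 0.2411) = 1.318
Css,max = 7.82 × 1.318 = 10.30 µg/mL
Css,min = Css,max × e^(−kτ) = 10.30 × 0.2411 ≈ 2.48 µg/mL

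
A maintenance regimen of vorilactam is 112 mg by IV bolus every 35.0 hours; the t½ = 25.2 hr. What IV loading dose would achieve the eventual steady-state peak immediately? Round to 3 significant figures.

181 mg

k = ln 2 / 25.2 = 0.02751 hr⁻¹
Accumulation ratio R = 1 / (1 − e^(−kτ)) = 1 / (1 − e^(−0.02751×35.0)) = 1 / (1 − 0.3819) = 1.618
Loading dose = maintenance dose × R = 112 × 1.618 ≈ 181 mg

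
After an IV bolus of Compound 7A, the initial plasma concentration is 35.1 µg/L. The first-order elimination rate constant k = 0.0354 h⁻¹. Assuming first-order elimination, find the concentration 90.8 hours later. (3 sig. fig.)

1.41 µg/L

C(t) = C₀ e^(−kt) = 35.1 × e^(−0.03540 × 90.8) = 35.1 × e^(−3.214) = 35.1 × 0.04018 ≈ 1.41 µg/L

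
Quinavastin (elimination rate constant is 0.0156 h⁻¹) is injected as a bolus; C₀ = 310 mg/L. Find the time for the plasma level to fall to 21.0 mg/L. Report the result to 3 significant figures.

C(t) = C₀ e^(−kt)  ⇒  t = ln(C₀/C) / k
t = ln(310/21.0) / 0.01560 = 2.692 / 0.01560 ≈ 173 hours

173 hours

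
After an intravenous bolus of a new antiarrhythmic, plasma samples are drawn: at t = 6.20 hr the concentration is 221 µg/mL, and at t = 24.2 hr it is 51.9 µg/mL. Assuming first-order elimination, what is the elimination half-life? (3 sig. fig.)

8.61 hours

k = ln(C₁/C₂) / (t₂ − t₁) = ln(221/51.9) / (24.2 − 6.20)
  = 1.449 / 18.00 = 0.08049 hr⁻¹
t½ = ln 2 / k = ln 2 / 0.08049 ≈ 8.61 hours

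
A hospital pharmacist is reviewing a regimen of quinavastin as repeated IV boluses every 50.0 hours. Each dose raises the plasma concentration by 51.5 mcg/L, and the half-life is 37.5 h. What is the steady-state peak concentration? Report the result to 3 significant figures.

85.4 mcg/L

k = ln 2 / 37.5 = 0.01848 h⁻¹
Fraction remaining after one interval: e^(−kτ) = e^(−0.01848 × 50.0) = 0.3969
R = 1 / (1 − 0.3969) = 1.658
Css,max = 51.5 × 1.658 ≈ 85.4 mcg/L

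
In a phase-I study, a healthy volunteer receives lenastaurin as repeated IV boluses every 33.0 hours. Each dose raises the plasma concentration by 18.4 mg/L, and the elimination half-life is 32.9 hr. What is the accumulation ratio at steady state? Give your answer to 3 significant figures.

k = ln 2 / 32.9 = 0.02107 hr⁻¹
Fraction remaining after one interval: e^(−kτ) = e^(−0.02107 × 33.0) = 0.4989
R = 1 / (1 − 0.4989) = 1 / 0.5011 ≈ 2.00

2.00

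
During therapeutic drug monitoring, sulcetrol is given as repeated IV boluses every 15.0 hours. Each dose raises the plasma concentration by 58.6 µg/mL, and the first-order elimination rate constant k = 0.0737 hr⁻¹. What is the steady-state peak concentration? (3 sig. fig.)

Fraction remaining after one interval: e^(−kτ) = e^(−0.07370 × 15.0) = 0.3310
R = 1 / (1 − 0.3310) = 1.495
Css,max = 58.6 × 1.495 ≈ 87.6 µg/mL

87.6 µg/mL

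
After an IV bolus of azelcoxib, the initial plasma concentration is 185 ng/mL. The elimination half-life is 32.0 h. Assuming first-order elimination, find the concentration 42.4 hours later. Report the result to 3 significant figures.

73.8 ng/mL

k = ln 2 / 32.0 = 0.02166 h⁻¹
42.4 h is 1.325 half-lives, so C = 185 × (1/2)^1.325 = 185 × 0.3991 ≈ 73.8 ng/mL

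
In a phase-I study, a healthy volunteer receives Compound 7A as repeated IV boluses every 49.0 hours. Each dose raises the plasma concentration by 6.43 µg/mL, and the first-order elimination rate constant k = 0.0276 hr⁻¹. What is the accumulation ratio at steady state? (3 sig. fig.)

1.35

Fraction remaining after one interval: e^(−kτ) = e^(−0.02760 × 49.0) = 0.2586
R = 1 / (1 − 0.2586) = 1 / 0.7414 ≈ 1.35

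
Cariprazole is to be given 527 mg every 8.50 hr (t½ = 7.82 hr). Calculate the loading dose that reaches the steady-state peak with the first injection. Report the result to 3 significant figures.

996 mg

k = ln 2 / 7.82 = 0.08864 hr⁻¹
Accumulation ratio R = 1 / (1 − e^(−kτ)) = 1 / (1 − e^(−0.08864×8.50)) = 1 / (1 − 0.4708) = 1.889
Loading dose = maintenance dose × R = 527 × 1.889 ≈ 996 mg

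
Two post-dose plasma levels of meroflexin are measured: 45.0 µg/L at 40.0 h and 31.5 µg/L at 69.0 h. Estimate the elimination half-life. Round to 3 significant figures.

56.4 hours

k = ln(C₁/C₂) / (t₂ − t₁) = ln(45.0/31.5) / (69.0 − 40.0)
  = 0.3567 / 29.00 = 0.01230 h⁻¹
t½ = ln 2 / k = ln 2 / 0.01230 ≈ 56.4 hours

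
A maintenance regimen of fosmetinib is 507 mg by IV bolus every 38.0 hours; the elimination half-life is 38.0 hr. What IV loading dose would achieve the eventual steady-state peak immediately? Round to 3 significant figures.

k = ln 2 / 38.0 = 0.01824 hr⁻¹
Accumulation ratio R = 1 / (1 − e^(−kτ)) = 1 / (1 − e^(−0.01824×38.0)) = 1 / (1 − 0.5000) = 2.000
Loading dose = maintenance dose × R = 507 × 2.000 ≈ 1010 mg

1010 mg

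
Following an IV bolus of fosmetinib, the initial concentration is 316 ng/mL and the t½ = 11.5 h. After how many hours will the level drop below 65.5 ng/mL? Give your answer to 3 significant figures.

k = ln 2 / 11.5 = 0.06027 h⁻¹
C(t) = C₀ e^(−kt)  ⇒  t = ln(C₀/C) / k
t = ln(316/65.5) / 0.06027 = 1.574 / 0.06027 ≈ 26.1 hours

26.1 hours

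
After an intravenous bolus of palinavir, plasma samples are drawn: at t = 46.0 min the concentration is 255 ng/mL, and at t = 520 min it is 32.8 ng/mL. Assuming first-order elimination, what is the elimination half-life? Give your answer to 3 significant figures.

k = ln(C₁/C₂) / (t₂ − t₁) = ln(255/32.8) / (520 − 46.0)
  = 2.051 / 474.0 = 0.004327 min⁻¹
t½ = ln 2 / k = ln 2 / 0.004327 ≈ 160 minutes

160 minutes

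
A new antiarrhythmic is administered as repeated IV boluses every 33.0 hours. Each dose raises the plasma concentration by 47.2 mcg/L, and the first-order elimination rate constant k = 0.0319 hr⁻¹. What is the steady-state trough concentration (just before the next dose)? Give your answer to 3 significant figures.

Fraction remaining after one interval: e^(−kτ) = e^(−0.03190 × 33.0) = 0.3490
R = 1 / (1 − 0.3490) = 1.536
Css,max = 47.2 × 1.536 = 72.50 mcg/L
Css,min = Css,max × e^(−kτ) = 72.50 × 0.3490 ≈ 25.3 mcg/L

25.3 mcg/L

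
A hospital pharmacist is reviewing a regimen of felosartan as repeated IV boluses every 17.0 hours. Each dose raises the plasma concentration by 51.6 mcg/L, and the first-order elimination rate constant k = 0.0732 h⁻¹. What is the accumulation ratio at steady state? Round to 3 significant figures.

Fraction remaining after one interval: e^(−kτ) = e^(−0.07320 × 17.0) = 0.2881
R = 1 / (1 − 0.2881) = 1 / 0.7119 ≈ 1.40

1.40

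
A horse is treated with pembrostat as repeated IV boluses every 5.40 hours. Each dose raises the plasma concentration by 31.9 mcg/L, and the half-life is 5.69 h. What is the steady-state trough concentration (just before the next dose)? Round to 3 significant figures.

k = ln 2 / 5.69 = 0.1218 h⁻¹
Fraction remaining after one interval: e^(−kτ) = e^(−0.1218 × 5.40) = 0.5180
R = 1 / (1 − 0.5180) = 2.075
Css,max = 31.9 × 2.075 = 66.18 mcg/L
Css,min = Css,max × e^(−kτ) = 66.18 × 0.5180 ≈ 34.3 mcg/L

34.3 mcg/L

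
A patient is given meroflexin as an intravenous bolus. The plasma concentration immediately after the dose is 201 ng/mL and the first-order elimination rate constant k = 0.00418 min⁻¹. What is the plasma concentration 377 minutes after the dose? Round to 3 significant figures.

C(t) = C₀ e^(−kt) = 201 × e^(−0.004180 × 377) = 201 × e^(−1.576) = 201 × 0.2068 ≈ 41.6 ng/mL

41.6 ng/mL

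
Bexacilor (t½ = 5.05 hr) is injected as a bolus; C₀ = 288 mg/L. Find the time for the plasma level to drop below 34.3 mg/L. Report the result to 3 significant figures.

k = ln 2 / 5.05 = 0.1373 hr⁻¹
C(t) = C₀ e^(−kt)  ⇒  t = ln(C₀/C) / k
t = ln(288/34.3) / 0.1373 = 2.128 / 0.1373 ≈ 15.5 hours

15.5 hours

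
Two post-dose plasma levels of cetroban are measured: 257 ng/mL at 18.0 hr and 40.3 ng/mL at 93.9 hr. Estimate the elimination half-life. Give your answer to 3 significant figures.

k = ln(C₁/C₂) / (t₂ − t₁) = ln(257/40.3) / (93.9 − 18.0)
  = 1.853 / 75.90 = 0.02441 hr⁻¹
t½ = ln 2 / k = ln 2 / 0.02441 ≈ 28.4 hours

28.4 hours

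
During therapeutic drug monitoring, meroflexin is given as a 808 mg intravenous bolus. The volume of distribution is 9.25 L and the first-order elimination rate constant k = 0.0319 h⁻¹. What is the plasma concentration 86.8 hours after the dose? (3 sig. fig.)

5.48 µg/mL

C₀ = dose / V = 808 / 9.25 = 87.35 µg/mL
C(t) = C₀ e^(−kt) = 87.35 × e^(−0.03190 × 86.8) = 87.35 × e^(−2.769) = 87.35 × 0.06273 ≈ 5.48 µg/mL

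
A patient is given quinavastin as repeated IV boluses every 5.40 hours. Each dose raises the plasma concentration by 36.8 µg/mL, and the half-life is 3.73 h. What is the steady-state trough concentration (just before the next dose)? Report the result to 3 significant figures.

21.3 µg/mL

k = ln 2 / 3.73 = 0.1858 h⁻¹
Fraction remaining after one interval: e^(−kτ) = e^(−0.1858 × 5.40) = 0.3666
R = 1 / (1 − 0.3666) = 1.579
Css,max = 36.8 × 1.579 = 58.10 µg/mL
Css,min = Css,max × e^(−kτ) = 58.10 × 0.3666 ≈ 21.3 µg/mL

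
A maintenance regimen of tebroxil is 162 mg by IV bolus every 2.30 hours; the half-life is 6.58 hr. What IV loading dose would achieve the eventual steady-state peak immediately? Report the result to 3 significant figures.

k = ln 2 / 6.58 = 0.1053 hr⁻¹
Accumulation ratio R = 1 / (1 − e^(−kτ)) = 1 / (1 − e^(−0.1053×2.30)) = 1 / (1 − 0.7848) = 4.648
Loading dose = maintenance dose × R = 162 × 4.648 ≈ 753 mg

753 mg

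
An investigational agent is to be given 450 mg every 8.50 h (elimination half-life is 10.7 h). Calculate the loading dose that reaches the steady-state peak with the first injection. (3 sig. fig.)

k = ln 2 / 10.7 = 0.06478 h⁻¹
Accumulation ratio R = 1 / (1 − e^(−kτ)) = 1 / (1 − e^(−0.06478×8.50)) = 1 / (1 − 0.5766) = 2.362
Loading dose = maintenance dose × R = 450 × 2.362 ≈ 1060 mg

1060 mg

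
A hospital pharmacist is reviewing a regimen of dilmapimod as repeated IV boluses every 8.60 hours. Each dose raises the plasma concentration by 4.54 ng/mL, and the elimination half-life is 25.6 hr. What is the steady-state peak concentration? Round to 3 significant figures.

k = ln 2 / 25.6 = 0.02708 hr⁻¹
Fraction remaining after one interval: e^(−kτ) = e^(−0.02708 × 8.60) = 0.7923
R = 1 / (1 − 0.7923) = 4.814
Css,max = 4.54 × 4.814 ≈ 21.9 ng/mL

21.9 ng/mL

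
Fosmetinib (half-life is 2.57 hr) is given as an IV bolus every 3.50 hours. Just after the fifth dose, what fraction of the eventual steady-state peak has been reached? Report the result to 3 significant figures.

0.991

k = ln 2 / 2.57 = 0.2697 hr⁻¹
f_n = 1 − e^(−nkτ) = 1 − e^(−5 × 0.2697 × 3.50) = 1 − e^(−4.720) = 1 − 0.008916 ≈ 0.991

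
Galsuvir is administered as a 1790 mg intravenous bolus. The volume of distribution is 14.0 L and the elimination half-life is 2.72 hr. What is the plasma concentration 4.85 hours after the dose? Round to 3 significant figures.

37.2 µg/mL

C₀ = dose / V = 1790 / 14.0 = 127.9 µg/mL
k = ln 2 / 2.72 = 0.2548 hr⁻¹
C(t) = C₀ e^(−kt) = 127.9 × e^(−0.2548 × 4.85) = 127.9 × e^(−1.236) = 127.9 × 0.2906 ≈ 37.2 µg/mL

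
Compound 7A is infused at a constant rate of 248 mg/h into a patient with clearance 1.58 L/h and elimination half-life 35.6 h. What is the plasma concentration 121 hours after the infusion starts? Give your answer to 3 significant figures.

Css = rate / CL = 248 / 1.58 = 157.0 mg/L
k = ln 2 / 35.6 = 0.01947 h⁻¹
C(t) = Css (1 − e^(−kt)) = 157.0 × (1 − e^(−2.356)) = 157.0 × 0.9052 ≈ 142 mg/L

142 mg/L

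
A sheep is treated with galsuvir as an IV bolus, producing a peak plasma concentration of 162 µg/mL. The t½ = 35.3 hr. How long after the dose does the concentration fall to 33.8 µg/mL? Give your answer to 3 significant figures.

79.8 hours

k = ln 2 / 35.3 = 0.01964 hr⁻¹
C(t) = C₀ e^(−kt)  ⇒  t = ln(C₀/C) / k
t = ln(162/33.8) / 0.01964 = 1.567 / 0.01964 ≈ 79.8 hours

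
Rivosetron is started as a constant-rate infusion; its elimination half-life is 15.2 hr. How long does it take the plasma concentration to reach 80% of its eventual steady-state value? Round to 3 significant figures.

35.3 hours

k = ln 2 / 15.2 = 0.04560 hr⁻¹
f = 1 − e^(−kt)  ⇒  t = −ln(1 − f) / k
t = −ln(1 − 0.8) / 0.04560 = 1.609 / 0.04560 ≈ 35.3 hours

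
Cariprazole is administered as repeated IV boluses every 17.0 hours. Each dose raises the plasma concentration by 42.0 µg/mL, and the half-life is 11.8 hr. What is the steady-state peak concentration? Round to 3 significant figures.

66.5 µg/mL

k = ln 2 / 11.8 = 0.05874 hr⁻¹
Fraction remaining after one interval: e^(−kτ) = e^(−0.05874 × 17.0) = 0.3684
R = 1 / (1 − 0.3684) = 1.583
Css,max = 42.0 × 1.583 ≈ 66.5 µg/mL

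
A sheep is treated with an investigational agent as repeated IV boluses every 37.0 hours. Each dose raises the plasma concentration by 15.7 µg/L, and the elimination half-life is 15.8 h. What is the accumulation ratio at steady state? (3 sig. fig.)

1.25

k = ln 2 / 15.8 = 0.04387 h⁻¹
Fraction remaining after one interval: e^(−kτ) = e^(−0.04387 × 37.0) = 0.1973
R = 1 / (1 − 0.1973) = 1 / 0.8027 ≈ 1.25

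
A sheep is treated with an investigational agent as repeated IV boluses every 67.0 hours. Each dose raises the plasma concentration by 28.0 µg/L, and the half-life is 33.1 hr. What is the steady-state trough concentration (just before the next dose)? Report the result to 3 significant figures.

9.13 µg/L

k = ln 2 / 33.1 = 0.02094 hr⁻¹
Fraction remaining after one interval: e^(−kτ) = e^(−0.02094 × 67.0) = 0.2458
R = 1 / (1 − 0.2458) = 1.326
Css,max = 28.0 × 1.326 = 37.13 µg/L
Css,min = Css,max × e^(−kτ) = 37.13 × 0.2458 ≈ 9.13 µg/L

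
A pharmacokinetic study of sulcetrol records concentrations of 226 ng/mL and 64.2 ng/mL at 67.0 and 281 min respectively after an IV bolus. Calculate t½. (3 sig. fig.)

k = ln(C₁/C₂) / (t₂ − t₁) = ln(226/64.2) / (281 − 67.0)
  = 1.259 / 214.0 = 0.005881 min⁻¹
t½ = ln 2 / k = ln 2 / 0.005881 ≈ 118 minutes

118 minutes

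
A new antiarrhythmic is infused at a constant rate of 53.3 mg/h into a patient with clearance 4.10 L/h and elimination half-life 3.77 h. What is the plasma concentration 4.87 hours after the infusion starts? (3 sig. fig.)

Css = rate / CL = 53.3 / 4.10 = 13.00 µg/mL
k = ln 2 / 3.77 = 0.1839 h⁻¹
C(t) = Css (1 − e^(−kt)) = 13.00 × (1 − e^(−0.8954)) = 13.00 × 0.5916 ≈ 7.69 µg/mL

7.69 µg/mL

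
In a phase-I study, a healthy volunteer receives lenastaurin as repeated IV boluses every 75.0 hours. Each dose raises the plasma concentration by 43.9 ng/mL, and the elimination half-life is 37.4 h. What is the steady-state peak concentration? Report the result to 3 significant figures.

k = ln 2 / 37.4 = 0.01853 h⁻¹
Fraction remaining after one interval: e^(−kτ) = e^(−0.01853 × 75.0) = 0.2491
R = 1 / (1 − 0.2491) = 1.332
Css,max = 43.9 × 1.332 ≈ 58.5 ng/mL

58.5 ng/mL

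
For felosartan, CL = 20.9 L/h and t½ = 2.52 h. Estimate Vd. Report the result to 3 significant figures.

k = ln 2 / t½ = ln 2 / 2.52 = 0.2751 h⁻¹
V = CL / k = 20.9 / 0.2751 ≈ 76.0 L

76.0 L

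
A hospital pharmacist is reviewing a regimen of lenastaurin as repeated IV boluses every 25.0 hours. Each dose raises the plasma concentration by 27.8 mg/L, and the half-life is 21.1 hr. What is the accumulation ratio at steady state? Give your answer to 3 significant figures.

k = ln 2 / 21.1 = 0.03285 hr⁻¹
Fraction remaining after one interval: e^(−kτ) = e^(−0.03285 × 25.0) = 0.4399
R = 1 / (1 − 0.4399) = 1 / 0.5601 ≈ 1.79

1.79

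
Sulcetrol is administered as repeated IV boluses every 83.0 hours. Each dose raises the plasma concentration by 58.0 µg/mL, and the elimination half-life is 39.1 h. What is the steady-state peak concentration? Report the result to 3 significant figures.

k = ln 2 / 39.1 = 0.01773 h⁻¹
Fraction remaining after one interval: e^(−kτ) = e^(−0.01773 × 83.0) = 0.2296
R = 1 / (1 − 0.2296) = 1.298
Css,max = 58.0 × 1.298 ≈ 75.3 µg/mL

75.3 µg/mL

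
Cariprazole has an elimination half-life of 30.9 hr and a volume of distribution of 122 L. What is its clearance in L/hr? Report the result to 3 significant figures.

k = ln 2 / t½ = ln 2 / 30.9 = 0.02243 hr⁻¹
CL = k · V = 0.02243 × 122 ≈ 2.74 L/hr

2.74 L/hr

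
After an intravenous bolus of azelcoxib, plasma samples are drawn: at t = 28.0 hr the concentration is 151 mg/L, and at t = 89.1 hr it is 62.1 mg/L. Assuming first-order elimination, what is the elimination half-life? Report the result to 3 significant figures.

47.7 hours

k = ln(C₁/C₂) / (t₂ − t₁) = ln(151/62.1) / (89.1 − 28.0)
  = 0.8885 / 61.10 = 0.01454 hr⁻¹
t½ = ln 2 / k = ln 2 / 0.01454 ≈ 47.7 hours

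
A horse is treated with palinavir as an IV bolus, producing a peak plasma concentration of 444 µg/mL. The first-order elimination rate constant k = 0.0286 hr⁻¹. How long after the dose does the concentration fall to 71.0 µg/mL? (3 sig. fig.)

64.1 hours

C(t) = C₀ e^(−kt)  ⇒  t = ln(C₀/C) / k
t = ln(444/71.0) / 0.02860 = 1.833 / 0.02860 ≈ 64.1 hours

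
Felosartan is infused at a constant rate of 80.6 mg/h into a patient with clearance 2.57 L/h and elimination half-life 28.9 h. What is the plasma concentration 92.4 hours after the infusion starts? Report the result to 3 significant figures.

27.9 µg/mL

Css = rate / CL = 80.6 / 2.57 = 31.36 µg/mL
k = ln 2 / 28.9 = 0.02398 h⁻¹
C(t) = Css (1 − e^(−kt)) = 31.36 × (1 − e^(−2.216)) = 31.36 × 0.8910 ≈ 27.9 µg/mL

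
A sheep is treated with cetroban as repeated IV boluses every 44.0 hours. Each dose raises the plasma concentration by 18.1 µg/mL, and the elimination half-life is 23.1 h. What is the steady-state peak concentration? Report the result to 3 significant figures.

k = ln 2 / 23.1 = 0.03001 h⁻¹
Fraction remaining after one interval: e^(−kτ) = e^(−0.03001 × 44.0) = 0.2671
R = 1 / (1 − 0.2671) = 1.364
Css,max = 18.1 × 1.364 ≈ 24.7 µg/mL

24.7 µg/mL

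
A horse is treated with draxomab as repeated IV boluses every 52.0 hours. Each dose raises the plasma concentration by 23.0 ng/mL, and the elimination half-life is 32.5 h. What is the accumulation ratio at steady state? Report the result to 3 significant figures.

1.49

k = ln 2 / 32.5 = 0.02133 h⁻¹
Fraction remaining after one interval: e^(−kτ) = e^(−0.02133 × 52.0) = 0.3299
R = 1 / (1 − 0.3299) = 1 / 0.6701 ≈ 1.49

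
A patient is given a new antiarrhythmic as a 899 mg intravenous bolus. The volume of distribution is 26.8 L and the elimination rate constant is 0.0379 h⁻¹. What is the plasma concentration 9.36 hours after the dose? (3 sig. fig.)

C₀ = dose / V = 899 / 26.8 = 33.54 µg/mL
C(t) = C₀ e^(−kt) = 33.54 × e^(−0.03790 × 9.36) = 33.54 × e^(−0.3547) = 33.54 × 0.7014 ≈ 23.5 µg/mL

23.5 µg/mL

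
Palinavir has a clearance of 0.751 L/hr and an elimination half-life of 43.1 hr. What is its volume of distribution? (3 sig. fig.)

46.7 L

k = ln 2 / t½ = ln 2 / 43.1 = 0.01608 hr⁻¹
V = CL / k = 0.751 / 0.01608 ≈ 46.7 L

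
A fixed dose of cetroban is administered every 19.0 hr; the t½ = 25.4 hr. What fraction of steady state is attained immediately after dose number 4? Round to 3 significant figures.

k = ln 2 / 25.4 = 0.02729 hr⁻¹
f_n = 1 − e^(−nkτ) = 1 − e^(−4 × 0.02729 × 19.0) = 1 − e^(−2.074) = 1 − 0.1257 ≈ 0.874

0.874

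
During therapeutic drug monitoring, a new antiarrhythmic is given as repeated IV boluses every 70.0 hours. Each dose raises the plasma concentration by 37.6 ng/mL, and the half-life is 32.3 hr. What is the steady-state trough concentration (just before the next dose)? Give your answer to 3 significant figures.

10.8 ng/mL

k = ln 2 / 32.3 = 0.02146 hr⁻¹
Fraction remaining after one interval: e^(−kτ) = e^(−0.02146 × 70.0) = 0.2226
R = 1 / (1 − 0.2226) = 1.286
Css,max = 37.6 × 1.286 = 48.37 ng/mL
Css,min = Css,max × e^(−kτ) = 48.37 × 0.2226 ≈ 10.8 ng/mL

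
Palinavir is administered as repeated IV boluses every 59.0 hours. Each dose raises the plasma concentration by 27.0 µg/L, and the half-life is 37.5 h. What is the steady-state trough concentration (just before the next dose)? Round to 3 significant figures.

k = ln 2 / 37.5 = 0.01848 h⁻¹
Fraction remaining after one interval: e^(−kτ) = e^(−0.01848 × 59.0) = 0.3360
R = 1 / (1 − 0.3360) = 1.506
Css,max = 27.0 × 1.506 = 40.66 µg/L
Css,min = Css,max × e^(−kτ) = 40.66 × 0.3360 ≈ 13.7 µg/L

13.7 µg/L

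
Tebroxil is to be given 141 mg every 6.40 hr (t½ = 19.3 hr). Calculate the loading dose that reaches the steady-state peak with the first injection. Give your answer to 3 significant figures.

687 mg

k = ln 2 / 19.3 = 0.03591 hr⁻¹
Accumulation ratio R = 1 / (1 − e^(−kτ)) = 1 / (1 − e^(−0.03591×6.40)) = 1 / (1 − 0.7947) = 4.870
Loading dose = maintenance dose × R = 141 × 4.870 ≈ 687 mg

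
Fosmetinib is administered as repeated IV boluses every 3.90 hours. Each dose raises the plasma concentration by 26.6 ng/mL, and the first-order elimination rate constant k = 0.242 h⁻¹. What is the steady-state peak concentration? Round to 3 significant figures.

43.5 ng/mL

Fraction remaining after one interval: e^(−kτ) = e^(−0.2420 × 3.90) = 0.3891
R = 1 / (1 − 0.3891) = 1.637
Css,max = 26.6 × 1.637 ≈ 43.5 ng/mL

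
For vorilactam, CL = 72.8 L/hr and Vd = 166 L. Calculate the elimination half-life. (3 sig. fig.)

k = CL / V = 72.8 / 166 = 0.4386 hr⁻¹
t½ = ln 2 / k = ln 2 / 0.4386 ≈ 1.58 hours

1.58 hours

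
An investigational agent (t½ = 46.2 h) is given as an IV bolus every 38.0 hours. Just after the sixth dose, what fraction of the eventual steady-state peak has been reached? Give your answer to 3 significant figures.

0.967

k = ln 2 / 46.2 = 0.01500 h⁻¹
f_n = 1 − e^(−nkτ) = 1 − e^(−6 × 0.01500 × 38.0) = 1 − e^(−3.421) = 1 − 0.03269 ≈ 0.967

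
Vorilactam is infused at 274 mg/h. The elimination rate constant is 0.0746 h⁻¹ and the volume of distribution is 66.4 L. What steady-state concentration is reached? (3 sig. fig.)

55.3 mg/L

CL = k · V = 0.0746 × 66.4 = 4.953 L/h
Css = rate / CL = 274 / 4.953 ≈ 55.3 mg/L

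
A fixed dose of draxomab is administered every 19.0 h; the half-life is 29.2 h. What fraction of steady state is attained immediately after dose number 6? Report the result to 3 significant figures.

0.933

k = ln 2 / 29.2 = 0.02374 h⁻¹
f_n = 1 − e^(−nkτ) = 1 − e^(−6 × 0.02374 × 19.0) = 1 − e^(−2.706) = 1 − 0.06680 ≈ 0.933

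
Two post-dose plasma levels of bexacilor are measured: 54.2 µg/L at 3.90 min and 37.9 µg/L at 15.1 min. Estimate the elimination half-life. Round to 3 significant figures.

k = ln(C₁/C₂) / (t₂ − t₁) = ln(54.2/37.9) / (15.1 − 3.90)
  = 0.3577 / 11.20 = 0.03194 min⁻¹
t½ = ln 2 / k = ln 2 / 0.03194 ≈ 21.7 minutes

21.7 minutes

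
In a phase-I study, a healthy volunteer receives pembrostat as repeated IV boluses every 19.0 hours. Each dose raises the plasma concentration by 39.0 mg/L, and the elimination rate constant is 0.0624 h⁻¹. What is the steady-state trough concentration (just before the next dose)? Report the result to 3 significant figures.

Fraction remaining after one interval: e^(−kτ) = e^(−0.06240 × 19.0) = 0.3056
R = 1 / (1 − 0.3056) = 1.440
Css,max = 39.0 × 1.440 = 56.16 mg/L
Css,min = Css,max × e^(−kτ) = 56.16 × 0.3056 ≈ 17.2 mg/L

17.2 mg/L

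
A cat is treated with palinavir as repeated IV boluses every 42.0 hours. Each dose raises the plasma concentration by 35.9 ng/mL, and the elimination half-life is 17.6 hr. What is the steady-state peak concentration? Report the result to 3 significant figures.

44.4 ng/mL

k = ln 2 / 17.6 = 0.03938 hr⁻¹
Fraction remaining after one interval: e^(−kτ) = e^(−0.03938 × 42.0) = 0.1913
R = 1 / (1 − 0.1913) = 1.236
Css,max = 35.9 × 1.236 ≈ 44.4 ng/mL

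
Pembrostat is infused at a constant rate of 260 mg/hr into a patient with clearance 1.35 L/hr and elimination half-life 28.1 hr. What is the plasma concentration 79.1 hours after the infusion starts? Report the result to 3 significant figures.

Css = rate / CL = 260 / 1.35 = 192.6 mg/L
k = ln 2 / 28.1 = 0.02467 hr⁻¹
C(t) = Css (1 − e^(−kt)) = 192.6 × (1 − e^(−1.951)) = 192.6 × 0.8579 ≈ 165 mg/L

165 mg/L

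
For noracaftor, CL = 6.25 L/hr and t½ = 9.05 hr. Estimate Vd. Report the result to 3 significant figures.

81.6 L

k = ln 2 / t½ = ln 2 / 9.05 = 0.07659 hr⁻¹
V = CL / k = 6.25 / 0.07659 ≈ 81.6 L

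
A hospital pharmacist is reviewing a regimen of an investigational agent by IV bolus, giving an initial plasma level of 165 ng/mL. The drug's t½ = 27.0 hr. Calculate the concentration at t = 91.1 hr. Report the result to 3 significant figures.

k = ln 2 / 27.0 = 0.02567 hr⁻¹
91.1 hr is 3.374 half-lives, so C = 165 × (1/2)^3.374 = 165 × 0.09645 ≈ 15.9 ng/mL

15.9 ng/mL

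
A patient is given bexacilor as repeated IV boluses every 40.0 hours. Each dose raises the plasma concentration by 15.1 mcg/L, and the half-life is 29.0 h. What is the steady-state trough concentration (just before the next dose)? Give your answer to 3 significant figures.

9.43 mcg/L

k = ln 2 / 29.0 = 0.02390 h⁻¹
Fraction remaining after one interval: e^(−kτ) = e^(−0.02390 × 40.0) = 0.3844
R = 1 / (1 − 0.3844) = 1.624
Css,max = 15.1 × 1.624 = 24.53 mcg/L
Css,min = Css,max × e^(−kτ) = 24.53 × 0.3844 ≈ 9.43 mcg/L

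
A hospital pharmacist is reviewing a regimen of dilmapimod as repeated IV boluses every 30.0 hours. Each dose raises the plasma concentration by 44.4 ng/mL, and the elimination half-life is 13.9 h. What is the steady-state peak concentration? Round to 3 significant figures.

57.2 ng/mL

k = ln 2 / 13.9 = 0.04987 h⁻¹
Fraction remaining after one interval: e^(−kτ) = e^(−0.04987 × 30.0) = 0.2240
R = 1 / (1 − 0.2240) = 1.289
Css,max = 44.4 × 1.289 ≈ 57.2 ng/mL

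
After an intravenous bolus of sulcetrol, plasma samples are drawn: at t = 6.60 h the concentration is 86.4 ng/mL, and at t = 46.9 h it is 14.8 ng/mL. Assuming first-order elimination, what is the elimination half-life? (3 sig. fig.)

k = ln(C₁/C₂) / (t₂ − t₁) = ln(86.4/14.8) / (46.9 − 6.60)
  = 1.764 / 40.30 = 0.04378 h⁻¹
t½ = ln 2 / k = ln 2 / 0.04378 ≈ 15.8 hours

15.8 hours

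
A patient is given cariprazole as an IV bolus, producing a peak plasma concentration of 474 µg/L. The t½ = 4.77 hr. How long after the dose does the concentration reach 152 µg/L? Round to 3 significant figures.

k = ln 2 / 4.77 = 0.1453 hr⁻¹
C(t) = C₀ e^(−kt)  ⇒  t = ln(C₀/C) / k
t = ln(474/152) / 0.1453 = 1.137 / 0.1453 ≈ 7.83 hours

7.83 hours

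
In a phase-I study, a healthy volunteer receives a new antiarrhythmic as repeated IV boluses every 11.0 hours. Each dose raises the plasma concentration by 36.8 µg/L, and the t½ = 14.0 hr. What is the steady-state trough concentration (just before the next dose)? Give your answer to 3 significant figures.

50.8 µg/L

k = ln 2 / 14.0 = 0.04951 hr⁻¹
Fraction remaining after one interval: e^(−kτ) = e^(−0.04951 × 11.0) = 0.5801
R = 1 / (1 − 0.5801) = 2.381
Css,max = 36.8 × 2.381 = 87.63 µg/L
Css,min = Css,max × e^(−kτ) = 87.63 × 0.5801 ≈ 50.8 µg/L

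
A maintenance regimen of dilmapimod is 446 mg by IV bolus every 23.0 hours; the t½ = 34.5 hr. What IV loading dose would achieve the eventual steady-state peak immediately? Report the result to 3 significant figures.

k = ln 2 / 34.5 = 0.02009 hr⁻¹
Accumulation ratio R = 1 / (1 − e^(−kτ)) = 1 / (1 − e^(−0.02009×23.0)) = 1 / (1 − 0.6300) = 2.702
Loading dose = maintenance dose × R = 446 × 2.702 ≈ 1210 mg

1210 mg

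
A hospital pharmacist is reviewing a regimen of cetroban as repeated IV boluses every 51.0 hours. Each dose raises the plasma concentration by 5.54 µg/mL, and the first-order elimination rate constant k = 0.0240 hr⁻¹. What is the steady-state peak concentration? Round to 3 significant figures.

7.85 µg/mL

Fraction remaining after one interval: e^(−kτ) = e^(−0.02400 × 51.0) = 0.2941
R = 1 / (1 − 0.2941) = 1.417
Css,max = 5.54 × 1.417 ≈ 7.85 µg/mL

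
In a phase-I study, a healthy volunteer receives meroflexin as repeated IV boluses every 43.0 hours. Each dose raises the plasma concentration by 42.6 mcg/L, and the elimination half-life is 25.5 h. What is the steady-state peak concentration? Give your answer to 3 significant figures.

k = ln 2 / 25.5 = 0.02718 h⁻¹
Fraction remaining after one interval: e^(−kτ) = e^(−0.02718 × 43.0) = 0.3107
R = 1 / (1 − 0.3107) = 1.451
Css,max = 42.6 × 1.451 ≈ 61.8 mcg/L

61.8 mcg/L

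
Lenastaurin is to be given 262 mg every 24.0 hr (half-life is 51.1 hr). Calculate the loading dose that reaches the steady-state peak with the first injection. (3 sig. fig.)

k = ln 2 / 51.1 = 0.01356 hr⁻¹
Accumulation ratio R = 1 / (1 − e^(−kτ)) = 1 / (1 − e^(−0.01356×24.0)) = 1 / (1 − 0.7221) = 3.599
Loading dose = maintenance dose × R = 262 × 3.599 ≈ 943 mg

943 mg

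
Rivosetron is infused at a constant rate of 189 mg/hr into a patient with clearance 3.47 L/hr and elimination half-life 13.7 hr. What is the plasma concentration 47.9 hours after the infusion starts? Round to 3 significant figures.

49.6 mg/L

Css = rate / CL = 189 / 3.47 = 54.47 mg/L
k = ln 2 / 13.7 = 0.05059 hr⁻¹
C(t) = Css (1 − e^(−kt)) = 54.47 × (1 − e^(−2.423)) = 54.47 × 0.9114 ≈ 49.6 mg/L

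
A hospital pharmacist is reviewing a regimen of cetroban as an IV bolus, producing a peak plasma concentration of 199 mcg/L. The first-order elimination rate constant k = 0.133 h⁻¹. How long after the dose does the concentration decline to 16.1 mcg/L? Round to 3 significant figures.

18.9 hours

C(t) = C₀ e^(−kt)  ⇒  t = ln(C₀/C) / k
t = ln(199/16.1) / 0.1330 = 2.514 / 0.1330 ≈ 18.9 hours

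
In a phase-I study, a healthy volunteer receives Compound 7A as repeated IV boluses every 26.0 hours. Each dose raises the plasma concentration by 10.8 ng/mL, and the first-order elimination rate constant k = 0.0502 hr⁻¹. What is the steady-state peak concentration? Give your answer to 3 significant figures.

14.8 ng/mL

Fraction remaining after one interval: e^(−kτ) = e^(−0.05020 × 26.0) = 0.2711
R = 1 / (1 − 0.2711) = 1.372
Css,max = 10.8 × 1.372 ≈ 14.8 ng/mL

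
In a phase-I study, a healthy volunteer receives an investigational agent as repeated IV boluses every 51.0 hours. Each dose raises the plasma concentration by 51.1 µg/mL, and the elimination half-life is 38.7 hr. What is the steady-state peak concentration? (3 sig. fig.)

85.3 µg/mL

k = ln 2 / 38.7 = 0.01791 hr⁻¹
Fraction remaining after one interval: e^(−kτ) = e^(−0.01791 × 51.0) = 0.4011
R = 1 / (1 − 0.4011) = 1.670
Css,max = 51.1 × 1.670 ≈ 85.3 µg/mL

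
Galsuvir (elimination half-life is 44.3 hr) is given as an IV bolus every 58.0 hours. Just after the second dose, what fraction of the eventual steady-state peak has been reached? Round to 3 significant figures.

0.837

k = ln 2 / 44.3 = 0.01565 hr⁻¹
f_n = 1 − e^(−nkτ) = 1 − e^(−2 × 0.01565 × 58.0) = 1 − e^(−1.815) = 1 − 0.1628 ≈ 0.837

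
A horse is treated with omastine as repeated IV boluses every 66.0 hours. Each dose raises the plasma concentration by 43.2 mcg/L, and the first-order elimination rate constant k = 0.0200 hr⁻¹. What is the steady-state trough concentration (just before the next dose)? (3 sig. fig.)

Fraction remaining after one interval: e^(−kτ) = e^(−0.02000 × 66.0) = 0.2671
R = 1 / (1 − 0.2671) = 1.365
Css,max = 43.2 × 1.365 = 58.95 mcg/L
Css,min = Css,max × e^(−kτ) = 58.95 × 0.2671 ≈ 15.7 mcg/L

15.7 mcg/L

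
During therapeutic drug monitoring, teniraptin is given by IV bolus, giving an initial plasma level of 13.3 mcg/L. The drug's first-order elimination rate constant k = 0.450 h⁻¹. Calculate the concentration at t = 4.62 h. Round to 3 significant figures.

1.66 mcg/L

C(t) = C₀ e^(−kt) = 13.3 × e^(−0.4500 × 4.62) = 13.3 × e^(−2.079) = 13.3 × 0.1251 ≈ 1.66 mcg/L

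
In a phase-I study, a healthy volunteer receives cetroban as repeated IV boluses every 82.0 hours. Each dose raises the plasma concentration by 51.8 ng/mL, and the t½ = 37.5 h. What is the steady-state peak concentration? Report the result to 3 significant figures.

k = ln 2 / 37.5 = 0.01848 h⁻¹
Fraction remaining after one interval: e^(−kτ) = e^(−0.01848 × 82.0) = 0.2197
R = 1 / (1 − 0.2197) = 1.281
Css,max = 51.8 × 1.281 ≈ 66.4 ng/mL

66.4 ng/mL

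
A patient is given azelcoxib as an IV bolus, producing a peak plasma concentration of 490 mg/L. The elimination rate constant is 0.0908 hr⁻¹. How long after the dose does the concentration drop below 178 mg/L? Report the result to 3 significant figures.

C(t) = C₀ e^(−kt)  ⇒  t = ln(C₀/C) / k
t = ln(490/178) / 0.09080 = 1.013 / 0.09080 ≈ 11.2 hours

11.2 hours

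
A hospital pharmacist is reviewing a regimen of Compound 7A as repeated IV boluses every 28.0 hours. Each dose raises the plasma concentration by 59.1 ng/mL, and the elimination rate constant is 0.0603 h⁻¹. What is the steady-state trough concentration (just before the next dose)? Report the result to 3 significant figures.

13.4 ng/mL

Fraction remaining after one interval: e^(−kτ) = e^(−0.06030 × 28.0) = 0.1848
R = 1 / (1 − 0.1848) = 1.227
Css,max = 59.1 × 1.227 = 72.50 ng/mL
Css,min = Css,max × e^(−kτ) = 72.50 × 0.1848 ≈ 13.4 ng/mL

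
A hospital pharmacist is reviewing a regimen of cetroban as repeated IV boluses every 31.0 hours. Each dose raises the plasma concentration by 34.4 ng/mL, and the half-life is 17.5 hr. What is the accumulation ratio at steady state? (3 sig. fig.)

k = ln 2 / 17.5 = 0.03961 hr⁻¹
Fraction remaining after one interval: e^(−kτ) = e^(−0.03961 × 31.0) = 0.2929
R = 1 / (1 − 0.2929) = 1 / 0.7071 ≈ 1.41

1.41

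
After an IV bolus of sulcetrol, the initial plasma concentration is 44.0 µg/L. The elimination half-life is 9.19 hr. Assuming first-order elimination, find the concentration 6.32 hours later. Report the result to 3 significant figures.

27.3 µg/L

k = ln 2 / 9.19 = 0.07542 hr⁻¹
C(t) = C₀ e^(−kt) = 44.0 × e^(−0.07542 × 6.32) = 44.0 × e^(−0.4767) = 44.0 × 0.6208 ≈ 27.3 µg/L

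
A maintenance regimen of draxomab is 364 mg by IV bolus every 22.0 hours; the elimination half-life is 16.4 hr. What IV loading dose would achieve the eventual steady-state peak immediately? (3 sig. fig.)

601 mg

k = ln 2 / 16.4 = 0.04227 hr⁻¹
Accumulation ratio R = 1 / (1 − e^(−kτ)) = 1 / (1 − e^(−0.04227×22.0)) = 1 / (1 − 0.3946) = 1.652
Loading dose = maintenance dose × R = 364 × 1.652 ≈ 601 mg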